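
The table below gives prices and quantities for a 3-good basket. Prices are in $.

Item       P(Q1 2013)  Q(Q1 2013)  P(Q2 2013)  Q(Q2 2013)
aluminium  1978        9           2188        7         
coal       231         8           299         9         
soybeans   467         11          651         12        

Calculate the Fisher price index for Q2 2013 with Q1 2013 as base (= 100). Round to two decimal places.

118.95

Laspeyres component (base-period weights):
ΣP(Q2 2013)Q(Q1 2013) = 2188×9 + 299×8 + 651×11 = 19692 + 2392 + 7161 = 29245
ΣP(Q1 2013)Q(Q1 2013) = 1978×9 + 231×8 + 467×11 = 17802 + 1848 + 5137 = 24787
L = 29245 / 24787 × 100 = 117.9852
Paasche component (current-period weights):
ΣP(Q2 2013)Q(Q2 2013) = 2188×7 + 299×9 + 651×12 = 15316 + 2691 + 7812 = 25819
ΣP(Q1 2013)Q(Q2 2013) = 1978×7 + 231×9 + 467×12 = 13846 + 2079 + 5604 = 21529
P = 25819 / 21529 × 100 = 119.9266
Fisher = √(L × P) = √(117.9852 × 119.9266) = 118.9520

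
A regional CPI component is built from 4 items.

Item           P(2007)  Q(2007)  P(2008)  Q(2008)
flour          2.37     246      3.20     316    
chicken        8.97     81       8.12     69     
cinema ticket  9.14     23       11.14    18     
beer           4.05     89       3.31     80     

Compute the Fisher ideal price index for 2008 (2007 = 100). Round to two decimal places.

107.92

Laspeyres component (base-period weights):
ΣP(2008)Q(2007) = 3.20×246 + 8.12×81 + 11.14×23 + 3.31×89 = 787.2 + 657.72 + 256.22 + 294.59 = 1995.73
ΣP(2007)Q(2007) = 2.37×246 + 8.97×81 + 9.14×23 + 4.05×89 = 583.02 + 726.57 + 210.22 + 360.45 = 1880.26
L = 1995.73 / 1880.26 × 100 = 106.1412
Paasche component (current-period weights):
ΣP(2008)Q(2008) = 3.20×316 + 8.12×69 + 11.14×18 + 3.31×80 = 1011.2 + 560.28 + 200.52 + 264.8 = 2036.8
ΣP(2007)Q(2008) = 2.37×316 + 8.97×69 + 9.14×18 + 4.05×80 = 748.92 + 618.93 + 164.52 + 324 = 1856.37
P = 2036.8 / 1856.37 × 100 = 109.7195
Fisher = √(L × P) = √(106.1412 × 109.7195) = 107.9155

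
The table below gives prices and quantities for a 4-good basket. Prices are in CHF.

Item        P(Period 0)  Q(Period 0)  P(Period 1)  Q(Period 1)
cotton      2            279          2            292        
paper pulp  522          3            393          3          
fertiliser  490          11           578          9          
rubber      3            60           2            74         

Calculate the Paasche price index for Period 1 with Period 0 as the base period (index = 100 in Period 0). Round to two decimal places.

Paasche price index uses current-period quantities as weights.
ΣP(Period 1)·Q(Period 1) = 2×292 + 393×3 + 578×9 + 2×74 = 584 + 1179 + 5202 + 148 = 7113
ΣP(Period 0)·Q(Period 1) = 2×292 + 522×3 + 490×9 + 3×74 = 584 + 1566 + 4410 + 222 = 6782
Index = 7113 / 6782 × 100 = 104.8806

104.88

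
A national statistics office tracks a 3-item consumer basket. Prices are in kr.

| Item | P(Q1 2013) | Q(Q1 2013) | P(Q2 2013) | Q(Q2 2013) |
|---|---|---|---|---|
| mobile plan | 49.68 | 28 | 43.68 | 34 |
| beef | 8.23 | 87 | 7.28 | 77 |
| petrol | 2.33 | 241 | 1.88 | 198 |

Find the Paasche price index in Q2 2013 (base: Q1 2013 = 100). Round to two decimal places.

86.85

Paasche price index uses current-period quantities as weights.
ΣP(Q2 2013)·Q(Q2 2013) = 43.68×34 + 7.28×77 + 1.88×198 = 1485.12 + 560.56 + 372.24 = 2417.92
ΣP(Q1 2013)·Q(Q2 2013) = 49.68×34 + 8.23×77 + 2.33×198 = 1689.12 + 633.71 + 461.34 = 2784.17
Index = 2417.92 / 2784.17 × 100 = 86.8453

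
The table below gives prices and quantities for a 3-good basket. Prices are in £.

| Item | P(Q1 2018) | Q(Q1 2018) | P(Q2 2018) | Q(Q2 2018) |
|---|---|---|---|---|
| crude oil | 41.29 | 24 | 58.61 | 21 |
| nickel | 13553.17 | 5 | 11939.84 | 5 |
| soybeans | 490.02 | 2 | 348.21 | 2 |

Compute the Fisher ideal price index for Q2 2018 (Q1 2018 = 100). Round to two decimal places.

88.57

Laspeyres component (base-period weights):
ΣP(Q2 2018)Q(Q1 2018) = 58.61×24 + 11939.84×5 + 348.21×2 = 1406.64 + 59699.2 + 696.42 = 61802.26
ΣP(Q1 2018)Q(Q1 2018) = 41.29×24 + 13553.17×5 + 490.02×2 = 990.96 + 67765.85 + 980.04 = 69736.85
L = 61802.26 / 69736.85 × 100 = 88.6221
Paasche component (current-period weights):
ΣP(Q2 2018)Q(Q2 2018) = 58.61×21 + 11939.84×5 + 348.21×2 = 1230.81 + 59699.2 + 696.42 = 61626.43
ΣP(Q1 2018)Q(Q2 2018) = 41.29×21 + 13553.17×5 + 490.02×2 = 867.09 + 67765.85 + 980.04 = 69612.98
P = 61626.43 / 69612.98 × 100 = 88.5272
Fisher = √(L × P) = √(88.6221 × 88.5272) = 88.5746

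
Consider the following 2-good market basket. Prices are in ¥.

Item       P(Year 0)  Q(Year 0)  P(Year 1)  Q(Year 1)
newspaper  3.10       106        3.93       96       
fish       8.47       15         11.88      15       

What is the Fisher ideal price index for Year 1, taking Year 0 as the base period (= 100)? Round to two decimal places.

Laspeyres component (base-period weights):
ΣP(Year 1)Q(Year 0) = 3.93×106 + 11.88×15 = 416.58 + 178.2 = 594.78
ΣP(Year 0)Q(Year 0) = 3.10×106 + 8.47×15 = 328.6 + 127.05 = 455.65
L = 594.78 / 455.65 × 100 = 130.5344
Paasche component (current-period weights):
ΣP(Year 1)Q(Year 1) = 3.93×96 + 11.88×15 = 377.28 + 178.2 = 555.48
ΣP(Year 0)Q(Year 1) = 3.10×96 + 8.47×15 = 297.6 + 127.05 = 424.65
P = 555.48 / 424.65 × 100 = 130.8089
Fisher = √(L × P) = √(130.5344 × 130.8089) = 130.6716

130.67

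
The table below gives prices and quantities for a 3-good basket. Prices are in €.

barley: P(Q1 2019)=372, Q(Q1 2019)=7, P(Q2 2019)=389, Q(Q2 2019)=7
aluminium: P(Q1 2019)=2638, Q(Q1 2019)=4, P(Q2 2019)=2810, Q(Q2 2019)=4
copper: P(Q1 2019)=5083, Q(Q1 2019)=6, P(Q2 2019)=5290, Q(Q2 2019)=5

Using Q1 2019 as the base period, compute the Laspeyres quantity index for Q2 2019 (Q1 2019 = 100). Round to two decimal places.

Laspeyres quantity index uses base-period prices as weights.
ΣP(Q1 2019)·Q(Q2 2019) = 372×7 + 2638×4 + 5083×5 = 2604 + 10552 + 25415 = 38571
ΣP(Q1 2019)·Q(Q1 2019) = 372×7 + 2638×4 + 5083×6 = 2604 + 10552 + 30498 = 43654
Index = 38571 / 43654 × 100 = 88.3562

88.36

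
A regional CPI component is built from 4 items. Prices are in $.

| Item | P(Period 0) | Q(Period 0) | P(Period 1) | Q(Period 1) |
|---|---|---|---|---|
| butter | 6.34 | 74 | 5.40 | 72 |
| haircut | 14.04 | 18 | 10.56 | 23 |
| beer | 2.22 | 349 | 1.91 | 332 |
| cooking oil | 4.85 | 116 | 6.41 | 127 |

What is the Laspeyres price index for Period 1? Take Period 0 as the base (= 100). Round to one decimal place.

97.1

Laspeyres price index uses base-period quantities as weights.
ΣP(Period 1)·Q(Period 0) = 5.40×74 + 10.56×18 + 1.91×349 + 6.41×116 = 399.6 + 190.08 + 666.59 + 743.56 = 1999.83
ΣP(Period 0)·Q(Period 0) = 6.34×74 + 14.04×18 + 2.22×349 + 4.85×116 = 469.16 + 252.72 + 774.78 + 562.6 = 2059.26
Index = 1999.83 / 2059.26 × 100 = 97.1140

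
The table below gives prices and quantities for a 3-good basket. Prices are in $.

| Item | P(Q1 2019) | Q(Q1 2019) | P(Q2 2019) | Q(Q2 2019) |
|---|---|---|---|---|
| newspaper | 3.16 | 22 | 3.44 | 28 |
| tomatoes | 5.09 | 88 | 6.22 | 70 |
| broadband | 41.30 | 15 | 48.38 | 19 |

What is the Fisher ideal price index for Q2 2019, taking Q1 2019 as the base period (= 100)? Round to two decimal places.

118.32

Laspeyres component (base-period weights):
ΣP(Q2 2019)Q(Q1 2019) = 3.44×22 + 6.22×88 + 48.38×15 = 75.68 + 547.36 + 725.7 = 1348.74
ΣP(Q1 2019)Q(Q1 2019) = 3.16×22 + 5.09×88 + 41.30×15 = 69.52 + 447.92 + 619.5 = 1136.94
L = 1348.74 / 1136.94 × 100 = 118.6290
Paasche component (current-period weights):
ΣP(Q2 2019)Q(Q2 2019) = 3.44×28 + 6.22×70 + 48.38×19 = 96.32 + 435.4 + 919.22 = 1450.94
ΣP(Q1 2019)Q(Q2 2019) = 3.16×28 + 5.09×70 + 41.30×19 = 88.48 + 356.3 + 784.7 = 1229.48
P = 1450.94 / 1229.48 × 100 = 118.0125
Fisher = √(L × P) = √(118.6290 × 118.0125) = 118.3203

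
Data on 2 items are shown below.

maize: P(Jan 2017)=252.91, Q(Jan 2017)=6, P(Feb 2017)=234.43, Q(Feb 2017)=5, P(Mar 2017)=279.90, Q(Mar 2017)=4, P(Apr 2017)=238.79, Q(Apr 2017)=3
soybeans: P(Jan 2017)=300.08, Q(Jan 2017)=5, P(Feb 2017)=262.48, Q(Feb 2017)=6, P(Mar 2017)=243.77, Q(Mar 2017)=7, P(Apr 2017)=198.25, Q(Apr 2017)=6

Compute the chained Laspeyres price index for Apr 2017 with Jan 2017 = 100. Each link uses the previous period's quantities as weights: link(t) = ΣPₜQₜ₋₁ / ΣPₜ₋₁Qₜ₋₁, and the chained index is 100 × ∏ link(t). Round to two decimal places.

77.82

Link Jan 2017→Feb 2017:
ΣP(Feb 2017)Q(Jan 2017) = 234.43×6 + 262.48×5 = 1406.58 + 1312.4 = 2718.98
ΣP(Jan 2017)Q(Jan 2017) = 252.91×6 + 300.08×5 = 1517.46 + 1500.4 = 3017.86
link = 2718.98/3017.86 = 0.900963
Link Feb 2017→Mar 2017:
ΣP(Mar 2017)Q(Feb 2017) = 279.90×5 + 243.77×6 = 1399.5 + 1462.62 = 2862.12
ΣP(Feb 2017)Q(Feb 2017) = 234.43×5 + 262.48×6 = 1172.15 + 1574.88 = 2747.03
link = 2862.12/2747.03 = 1.041896
Link Mar 2017→Apr 2017:
ΣP(Apr 2017)Q(Mar 2017) = 238.79×4 + 198.25×7 = 955.16 + 1387.75 = 2342.91
ΣP(Mar 2017)Q(Mar 2017) = 279.90×4 + 243.77×7 = 1119.6 + 1706.39 = 2825.99
link = 2342.91/2825.99 = 0.829058
Chained index = 100 × 0.900963 × 1.041896 × 0.829058 = 77.8245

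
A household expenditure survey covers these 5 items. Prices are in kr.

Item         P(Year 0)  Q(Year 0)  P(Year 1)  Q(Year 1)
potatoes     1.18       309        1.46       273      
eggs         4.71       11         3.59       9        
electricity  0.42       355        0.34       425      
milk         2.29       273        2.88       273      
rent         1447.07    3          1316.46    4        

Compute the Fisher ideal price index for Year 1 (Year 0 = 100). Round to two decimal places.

95.96

Laspeyres component (base-period weights):
ΣP(Year 1)Q(Year 0) = 1.46×309 + 3.59×11 + 0.34×355 + 2.88×273 + 1316.46×3 = 451.14 + 39.49 + 120.7 + 786.24 + 3949.38 = 5346.95
ΣP(Year 0)Q(Year 0) = 1.18×309 + 4.71×11 + 0.42×355 + 2.29×273 + 1447.07×3 = 364.62 + 51.81 + 149.1 + 625.17 + 4341.21 = 5531.91
L = 5346.95 / 5531.91 × 100 = 96.6565
Paasche component (current-period weights):
ΣP(Year 1)Q(Year 1) = 1.46×273 + 3.59×9 + 0.34×425 + 2.88×273 + 1316.46×4 = 398.58 + 32.31 + 144.5 + 786.24 + 5265.84 = 6627.47
ΣP(Year 0)Q(Year 1) = 1.18×273 + 4.71×9 + 0.42×425 + 2.29×273 + 1447.07×4 = 322.14 + 42.39 + 178.5 + 625.17 + 5788.28 = 6956.48
P = 6627.47 / 6956.48 × 100 = 95.2705
Fisher = √(L × P) = √(96.6565 × 95.2705) = 95.9610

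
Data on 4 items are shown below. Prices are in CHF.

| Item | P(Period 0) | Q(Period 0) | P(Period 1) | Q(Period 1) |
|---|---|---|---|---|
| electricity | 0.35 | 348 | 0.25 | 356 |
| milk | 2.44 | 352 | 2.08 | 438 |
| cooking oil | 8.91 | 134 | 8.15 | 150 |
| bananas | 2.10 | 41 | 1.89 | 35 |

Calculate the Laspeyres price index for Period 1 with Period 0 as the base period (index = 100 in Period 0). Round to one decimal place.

Laspeyres price index uses base-period quantities as weights.
ΣP(Period 1)·Q(Period 0) = 0.25×348 + 2.08×352 + 8.15×134 + 1.89×41 = 87 + 732.16 + 1092.1 + 77.49 = 1988.75
ΣP(Period 0)·Q(Period 0) = 0.35×348 + 2.44×352 + 8.91×134 + 2.10×41 = 121.8 + 858.88 + 1193.94 + 86.1 = 2260.72
Index = 1988.75 / 2260.72 × 100 = 87.9698

88.0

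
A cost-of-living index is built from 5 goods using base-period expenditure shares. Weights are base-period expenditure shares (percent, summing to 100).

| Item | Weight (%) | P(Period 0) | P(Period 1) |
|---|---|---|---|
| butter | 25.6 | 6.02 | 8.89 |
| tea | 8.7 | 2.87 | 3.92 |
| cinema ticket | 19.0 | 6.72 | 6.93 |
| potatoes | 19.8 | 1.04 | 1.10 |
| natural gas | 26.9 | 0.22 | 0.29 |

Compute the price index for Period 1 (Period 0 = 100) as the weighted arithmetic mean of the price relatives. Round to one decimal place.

125.7

butter: 25.6 × (8.89/6.02) = 25.6 × 1.476744 = 37.8047
tea: 8.7 × (3.92/2.87) = 8.7 × 1.365854 = 11.8829
cinema ticket: 19.0 × (6.93/6.72) = 19.0 × 1.031250 = 19.5938
potatoes: 19.8 × (1.10/1.04) = 19.8 × 1.057692 = 20.9423
natural gas: 26.9 × (0.29/0.22) = 26.9 × 1.318182 = 35.4591
Index = Σ wᵢ·(p₁ᵢ/p₀ᵢ) = 37.8047 + 11.8829 + 19.5938 + 20.9423 + 35.4591 = 125.6827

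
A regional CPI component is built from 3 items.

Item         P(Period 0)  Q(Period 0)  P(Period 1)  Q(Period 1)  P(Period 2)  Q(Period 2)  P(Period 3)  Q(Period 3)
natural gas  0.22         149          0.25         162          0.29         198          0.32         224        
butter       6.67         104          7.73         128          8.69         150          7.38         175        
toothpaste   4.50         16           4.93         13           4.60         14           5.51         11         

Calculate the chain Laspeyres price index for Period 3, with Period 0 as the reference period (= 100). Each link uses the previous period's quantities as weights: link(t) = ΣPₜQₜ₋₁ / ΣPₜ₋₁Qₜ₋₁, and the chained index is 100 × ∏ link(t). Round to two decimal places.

112.38

Link Period 0→Period 1:
ΣP(Period 1)Q(Period 0) = 0.25×149 + 7.73×104 + 4.93×16 = 37.25 + 803.92 + 78.88 = 920.05
ΣP(Period 0)Q(Period 0) = 0.22×149 + 6.67×104 + 4.50×16 = 32.78 + 693.68 + 72 = 798.46
link = 920.05/798.46 = 1.152281
Link Period 1→Period 2:
ΣP(Period 2)Q(Period 1) = 0.29×162 + 8.69×128 + 4.60×13 = 46.98 + 1112.32 + 59.8 = 1219.1
ΣP(Period 1)Q(Period 1) = 0.25×162 + 7.73×128 + 4.93×13 = 40.5 + 989.44 + 64.09 = 1094.03
link = 1219.1/1094.03 = 1.114320
Link Period 2→Period 3:
ΣP(Period 3)Q(Period 2) = 0.32×198 + 7.38×150 + 5.51×14 = 63.36 + 1107 + 77.14 = 1247.5
ΣP(Period 2)Q(Period 2) = 0.29×198 + 8.69×150 + 4.60×14 = 57.42 + 1303.5 + 64.4 = 1425.32
link = 1247.5/1425.32 = 0.875242
Chained index = 100 × 1.152281 × 1.114320 × 0.875242 = 112.3819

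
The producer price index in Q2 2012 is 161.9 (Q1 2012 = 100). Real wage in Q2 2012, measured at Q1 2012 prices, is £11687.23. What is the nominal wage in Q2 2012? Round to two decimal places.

18921.63

Nominal = Real × (Index/100) = 11687.23 × (161.9/100)
        = 11687.23 × 1.619 = 18921.6254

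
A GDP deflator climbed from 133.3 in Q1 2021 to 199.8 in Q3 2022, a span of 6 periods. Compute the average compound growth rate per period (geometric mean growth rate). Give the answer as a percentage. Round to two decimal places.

6.98%

Growth factor = (199.8/133.3)^(1/6) = (1.498875)^(1/6) = 1.069779
Growth rate = 1.069779 − 1 = 0.069779 = 6.9779%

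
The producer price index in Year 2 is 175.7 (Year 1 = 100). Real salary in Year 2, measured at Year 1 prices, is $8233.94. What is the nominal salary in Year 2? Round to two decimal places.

14467.03

Nominal = Real × (Index/100) = 8233.94 × (175.7/100)
        = 8233.94 × 1.757 = 14467.0326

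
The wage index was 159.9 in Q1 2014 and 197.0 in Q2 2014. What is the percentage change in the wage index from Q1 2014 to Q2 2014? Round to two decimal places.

23.20%

Change = (197.0 − 159.9) / 159.9 × 100
       = 37.1 / 159.9 × 100 = 23.2020%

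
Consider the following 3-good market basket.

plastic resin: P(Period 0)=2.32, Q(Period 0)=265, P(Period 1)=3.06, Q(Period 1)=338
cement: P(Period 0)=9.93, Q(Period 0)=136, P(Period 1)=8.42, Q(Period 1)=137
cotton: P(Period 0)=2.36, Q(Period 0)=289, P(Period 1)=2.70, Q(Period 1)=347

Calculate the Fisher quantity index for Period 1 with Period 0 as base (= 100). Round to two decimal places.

113.06

Laspeyres component (base-period weights):
ΣP(Period 0)Q(Period 1) = 2.32×338 + 9.93×137 + 2.36×347 = 784.16 + 1360.41 + 818.92 = 2963.49
ΣP(Period 0)Q(Period 0) = 2.32×265 + 9.93×136 + 2.36×289 = 614.8 + 1350.48 + 682.04 = 2647.32
L = 2963.49 / 2647.32 × 100 = 111.9430
Paasche component (current-period weights):
ΣP(Period 1)Q(Period 1) = 3.06×338 + 8.42×137 + 2.70×347 = 1034.28 + 1153.54 + 936.9 = 3124.72
ΣP(Period 1)Q(Period 0) = 3.06×265 + 8.42×136 + 2.70×289 = 810.9 + 1145.12 + 780.3 = 2736.32
P = 3124.72 / 2736.32 × 100 = 114.1942
Fisher = √(L × P) = √(111.9430 × 114.1942) = 113.0630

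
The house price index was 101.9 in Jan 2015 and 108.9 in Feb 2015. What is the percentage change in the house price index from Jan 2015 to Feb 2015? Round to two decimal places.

6.87%

Change = (108.9 − 101.9) / 101.9 × 100
       = 7.0 / 101.9 × 100 = 6.8695%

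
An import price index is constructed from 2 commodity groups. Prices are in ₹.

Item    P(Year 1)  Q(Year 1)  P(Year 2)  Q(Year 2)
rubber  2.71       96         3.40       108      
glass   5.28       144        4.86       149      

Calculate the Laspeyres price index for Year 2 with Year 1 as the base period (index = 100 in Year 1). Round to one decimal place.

Laspeyres price index uses base-period quantities as weights.
ΣP(Year 2)·Q(Year 1) = 3.40×96 + 4.86×144 = 326.4 + 699.84 = 1026.24
ΣP(Year 1)·Q(Year 1) = 2.71×96 + 5.28×144 = 260.16 + 760.32 = 1020.48
Index = 1026.24 / 1020.48 × 100 = 100.5644

100.6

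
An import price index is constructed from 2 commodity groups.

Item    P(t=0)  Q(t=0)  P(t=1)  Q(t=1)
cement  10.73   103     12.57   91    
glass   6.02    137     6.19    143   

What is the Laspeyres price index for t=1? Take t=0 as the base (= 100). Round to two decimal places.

Laspeyres price index uses base-period quantities as weights.
ΣP(t=1)·Q(t=0) = 12.57×103 + 6.19×137 = 1294.71 + 848.03 = 2142.74
ΣP(t=0)·Q(t=0) = 10.73×103 + 6.02×137 = 1105.19 + 824.74 = 1929.93
Index = 2142.74 / 1929.93 × 100 = 111.0268

111.03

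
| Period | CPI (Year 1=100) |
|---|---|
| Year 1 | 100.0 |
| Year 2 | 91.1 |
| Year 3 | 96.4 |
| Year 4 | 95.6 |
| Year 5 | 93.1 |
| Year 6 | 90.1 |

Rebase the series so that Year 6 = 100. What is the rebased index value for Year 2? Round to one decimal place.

Rebased(Year 2) = 91.1 / 90.1 × 100 = 101.1099

101.1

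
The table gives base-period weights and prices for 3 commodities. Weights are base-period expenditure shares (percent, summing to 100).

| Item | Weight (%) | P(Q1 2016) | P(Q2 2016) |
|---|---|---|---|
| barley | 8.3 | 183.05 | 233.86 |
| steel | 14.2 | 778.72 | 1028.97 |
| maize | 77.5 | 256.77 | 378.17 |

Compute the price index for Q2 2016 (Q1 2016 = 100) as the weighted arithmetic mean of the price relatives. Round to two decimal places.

143.51

barley: 8.3 × (233.86/183.05) = 8.3 × 1.277574 = 10.6039
steel: 14.2 × (1028.97/778.72) = 14.2 × 1.321361 = 18.7633
maize: 77.5 × (378.17/256.77) = 77.5 × 1.472797 = 114.1417
Index = Σ wᵢ·(p₁ᵢ/p₀ᵢ) = 10.6039 + 18.7633 + 114.1417 = 143.5089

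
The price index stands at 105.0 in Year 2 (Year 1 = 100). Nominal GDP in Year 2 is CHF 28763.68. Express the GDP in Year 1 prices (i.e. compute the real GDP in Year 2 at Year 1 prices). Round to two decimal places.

Real = Nominal ÷ (Index/100) = 28763.68 ÷ (105.0/100)
     = 28763.68 ÷ 1.050 = 27393.9810

27393.98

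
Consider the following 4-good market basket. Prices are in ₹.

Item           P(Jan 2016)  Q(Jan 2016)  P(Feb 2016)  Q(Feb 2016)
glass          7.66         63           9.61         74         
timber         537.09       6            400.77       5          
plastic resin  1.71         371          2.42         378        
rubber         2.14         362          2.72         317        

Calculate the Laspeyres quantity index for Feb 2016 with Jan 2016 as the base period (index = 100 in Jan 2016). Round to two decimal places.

89.50

Laspeyres quantity index uses base-period prices as weights.
ΣP(Jan 2016)·Q(Feb 2016) = 7.66×74 + 537.09×5 + 1.71×378 + 2.14×317 = 566.84 + 2685.45 + 646.38 + 678.38 = 4577.05
ΣP(Jan 2016)·Q(Jan 2016) = 7.66×63 + 537.09×6 + 1.71×371 + 2.14×362 = 482.58 + 3222.54 + 634.41 + 774.68 = 5114.21
Index = 4577.05 / 5114.21 × 100 = 89.4967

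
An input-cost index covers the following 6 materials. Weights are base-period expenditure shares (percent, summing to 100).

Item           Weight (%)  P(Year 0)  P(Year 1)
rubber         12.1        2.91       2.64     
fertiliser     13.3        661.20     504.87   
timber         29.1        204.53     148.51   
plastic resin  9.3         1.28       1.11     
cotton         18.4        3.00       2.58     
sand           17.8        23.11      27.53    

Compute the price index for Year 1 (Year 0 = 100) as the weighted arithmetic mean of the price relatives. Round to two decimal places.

rubber: 12.1 × (2.64/2.91) = 12.1 × 0.907216 = 10.9773
fertiliser: 13.3 × (504.87/661.20) = 13.3 × 0.763566 = 10.1554
timber: 29.1 × (148.51/204.53) = 29.1 × 0.726104 = 21.1296
plastic resin: 9.3 × (1.11/1.28) = 9.3 × 0.867188 = 8.0648
cotton: 18.4 × (2.58/3.00) = 18.4 × 0.860000 = 15.8240
sand: 17.8 × (27.53/23.11) = 17.8 × 1.191259 = 21.2044
Index = Σ wᵢ·(p₁ᵢ/p₀ᵢ) = 10.9773 + 10.1554 + 21.1296 + 8.0648 + 15.8240 + 21.2044 = 87.3556

87.36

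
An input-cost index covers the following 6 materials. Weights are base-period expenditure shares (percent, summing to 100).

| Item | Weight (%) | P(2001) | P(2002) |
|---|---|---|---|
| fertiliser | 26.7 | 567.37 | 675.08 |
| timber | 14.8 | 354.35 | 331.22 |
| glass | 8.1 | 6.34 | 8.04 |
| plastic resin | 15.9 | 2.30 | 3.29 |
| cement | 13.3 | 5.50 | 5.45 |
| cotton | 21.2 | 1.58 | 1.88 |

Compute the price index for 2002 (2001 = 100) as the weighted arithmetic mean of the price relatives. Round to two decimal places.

fertiliser: 26.7 × (675.08/567.37) = 26.7 × 1.189841 = 31.7688
timber: 14.8 × (331.22/354.35) = 14.8 × 0.934726 = 13.8339
glass: 8.1 × (8.04/6.34) = 8.1 × 1.268139 = 10.2719
plastic resin: 15.9 × (3.29/2.30) = 15.9 × 1.430435 = 22.7439
cement: 13.3 × (5.45/5.50) = 13.3 × 0.990909 = 13.1791
cotton: 21.2 × (1.88/1.58) = 21.2 × 1.189873 = 25.2253
Index = Σ wᵢ·(p₁ᵢ/p₀ᵢ) = 31.7688 + 13.8339 + 10.2719 + 22.7439 + 13.1791 + 25.2253 = 117.0229

117.02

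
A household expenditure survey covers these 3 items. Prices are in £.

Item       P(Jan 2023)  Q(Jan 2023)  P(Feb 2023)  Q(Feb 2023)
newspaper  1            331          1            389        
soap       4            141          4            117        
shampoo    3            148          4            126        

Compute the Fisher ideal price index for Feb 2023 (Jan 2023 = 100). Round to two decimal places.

Laspeyres component (base-period weights):
ΣP(Feb 2023)Q(Jan 2023) = 1×331 + 4×141 + 4×148 = 331 + 564 + 592 = 1487
ΣP(Jan 2023)Q(Jan 2023) = 1×331 + 4×141 + 3×148 = 331 + 564 + 444 = 1339
L = 1487 / 1339 × 100 = 111.0530
Paasche component (current-period weights):
ΣP(Feb 2023)Q(Feb 2023) = 1×389 + 4×117 + 4×126 = 389 + 468 + 504 = 1361
ΣP(Jan 2023)Q(Feb 2023) = 1×389 + 4×117 + 3×126 = 389 + 468 + 378 = 1235
P = 1361 / 1235 × 100 = 110.2024
Fisher = √(L × P) = √(111.0530 × 110.2024) = 110.6269

110.63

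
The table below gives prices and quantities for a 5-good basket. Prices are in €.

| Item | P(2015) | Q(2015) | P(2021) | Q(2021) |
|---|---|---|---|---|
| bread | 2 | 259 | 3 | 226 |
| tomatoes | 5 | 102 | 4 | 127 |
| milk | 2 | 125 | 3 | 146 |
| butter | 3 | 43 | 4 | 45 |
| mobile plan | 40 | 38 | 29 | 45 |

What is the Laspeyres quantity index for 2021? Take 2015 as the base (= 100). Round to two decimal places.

Laspeyres quantity index uses base-period prices as weights.
ΣP(2015)·Q(2021) = 2×226 + 5×127 + 2×146 + 3×45 + 40×45 = 452 + 635 + 292 + 135 + 1800 = 3314
ΣP(2015)·Q(2015) = 2×259 + 5×102 + 2×125 + 3×43 + 40×38 = 518 + 510 + 250 + 129 + 1520 = 2927
Index = 3314 / 2927 × 100 = 113.2217

113.22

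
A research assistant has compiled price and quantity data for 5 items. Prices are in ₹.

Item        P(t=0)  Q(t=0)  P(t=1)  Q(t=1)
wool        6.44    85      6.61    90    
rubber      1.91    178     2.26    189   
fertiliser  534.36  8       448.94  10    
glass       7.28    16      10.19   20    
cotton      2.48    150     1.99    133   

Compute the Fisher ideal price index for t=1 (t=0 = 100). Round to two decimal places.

88.63

Laspeyres component (base-period weights):
ΣP(t=1)Q(t=0) = 6.61×85 + 2.26×178 + 448.94×8 + 10.19×16 + 1.99×150 = 561.85 + 402.28 + 3591.52 + 163.04 + 298.5 = 5017.19
ΣP(t=0)Q(t=0) = 6.44×85 + 1.91×178 + 534.36×8 + 7.28×16 + 2.48×150 = 547.4 + 339.98 + 4274.88 + 116.48 + 372 = 5650.74
L = 5017.19 / 5650.74 × 100 = 88.7882
Paasche component (current-period weights):
ΣP(t=1)Q(t=1) = 6.61×90 + 2.26×189 + 448.94×10 + 10.19×20 + 1.99×133 = 594.9 + 427.14 + 4489.4 + 203.8 + 264.67 = 5979.91
ΣP(t=0)Q(t=1) = 6.44×90 + 1.91×189 + 534.36×10 + 7.28×20 + 2.48×133 = 579.6 + 360.99 + 5343.6 + 145.6 + 329.84 = 6759.63
P = 5979.91 / 6759.63 × 100 = 88.4650
Fisher = √(L × P) = √(88.7882 × 88.4650) = 88.6265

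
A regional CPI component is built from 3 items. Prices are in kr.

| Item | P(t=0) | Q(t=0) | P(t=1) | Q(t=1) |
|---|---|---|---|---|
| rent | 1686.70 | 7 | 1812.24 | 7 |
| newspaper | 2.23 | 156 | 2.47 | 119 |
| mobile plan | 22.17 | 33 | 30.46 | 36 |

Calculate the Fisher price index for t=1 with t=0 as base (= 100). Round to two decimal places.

109.30

Laspeyres component (base-period weights):
ΣP(t=1)Q(t=0) = 1812.24×7 + 2.47×156 + 30.46×33 = 12685.68 + 385.32 + 1005.18 = 14076.18
ΣP(t=0)Q(t=0) = 1686.70×7 + 2.23×156 + 22.17×33 = 11806.9 + 347.88 + 731.61 = 12886.39
L = 14076.18 / 12886.39 × 100 = 109.2329
Paasche component (current-period weights):
ΣP(t=1)Q(t=1) = 1812.24×7 + 2.47×119 + 30.46×36 = 12685.68 + 293.93 + 1096.56 = 14076.17
ΣP(t=0)Q(t=1) = 1686.70×7 + 2.23×119 + 22.17×36 = 11806.9 + 265.37 + 798.12 = 12870.39
P = 14076.17 / 12870.39 × 100 = 109.3686
Fisher = √(L × P) = √(109.2329 × 109.3686) = 109.3008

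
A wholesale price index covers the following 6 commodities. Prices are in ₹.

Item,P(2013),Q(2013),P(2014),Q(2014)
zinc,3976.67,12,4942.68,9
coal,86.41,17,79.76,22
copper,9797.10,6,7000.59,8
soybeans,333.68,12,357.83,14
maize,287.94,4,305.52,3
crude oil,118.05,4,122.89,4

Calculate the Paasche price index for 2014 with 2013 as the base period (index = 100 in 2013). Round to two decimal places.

Paasche price index uses current-period quantities as weights.
ΣP(2014)·Q(2014) = 4942.68×9 + 79.76×22 + 7000.59×8 + 357.83×14 + 305.52×3 + 122.89×4 = 44484.12 + 1754.72 + 56004.72 + 5009.62 + 916.56 + 491.56 = 108661.3
ΣP(2013)·Q(2014) = 3976.67×9 + 86.41×22 + 9797.10×8 + 333.68×14 + 287.94×3 + 118.05×4 = 35790.03 + 1901.02 + 78376.8 + 4671.52 + 863.82 + 472.2 = 122075.39
Index = 108661.3 / 122075.39 × 100 = 89.0116

89.01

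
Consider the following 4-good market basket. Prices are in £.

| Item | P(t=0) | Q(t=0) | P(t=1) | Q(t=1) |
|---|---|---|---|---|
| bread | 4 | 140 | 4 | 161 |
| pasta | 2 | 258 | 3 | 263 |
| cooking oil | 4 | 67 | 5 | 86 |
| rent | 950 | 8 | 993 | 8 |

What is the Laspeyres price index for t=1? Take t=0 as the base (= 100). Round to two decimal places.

Laspeyres price index uses base-period quantities as weights.
ΣP(t=1)·Q(t=0) = 4×140 + 3×258 + 5×67 + 993×8 = 560 + 774 + 335 + 7944 = 9613
ΣP(t=0)·Q(t=0) = 4×140 + 2×258 + 4×67 + 950×8 = 560 + 516 + 268 + 7600 = 8944
Index = 9613 / 8944 × 100 = 107.4799

107.48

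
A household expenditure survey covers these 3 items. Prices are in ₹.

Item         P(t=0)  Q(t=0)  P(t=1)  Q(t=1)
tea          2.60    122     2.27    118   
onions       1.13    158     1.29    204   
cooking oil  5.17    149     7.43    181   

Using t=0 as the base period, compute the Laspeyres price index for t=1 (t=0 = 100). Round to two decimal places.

Laspeyres price index uses base-period quantities as weights.
ΣP(t=1)·Q(t=0) = 2.27×122 + 1.29×158 + 7.43×149 = 276.94 + 203.82 + 1107.07 = 1587.83
ΣP(t=0)·Q(t=0) = 2.60×122 + 1.13×158 + 5.17×149 = 317.2 + 178.54 + 770.33 = 1266.07
Index = 1587.83 / 1266.07 × 100 = 125.4141

125.41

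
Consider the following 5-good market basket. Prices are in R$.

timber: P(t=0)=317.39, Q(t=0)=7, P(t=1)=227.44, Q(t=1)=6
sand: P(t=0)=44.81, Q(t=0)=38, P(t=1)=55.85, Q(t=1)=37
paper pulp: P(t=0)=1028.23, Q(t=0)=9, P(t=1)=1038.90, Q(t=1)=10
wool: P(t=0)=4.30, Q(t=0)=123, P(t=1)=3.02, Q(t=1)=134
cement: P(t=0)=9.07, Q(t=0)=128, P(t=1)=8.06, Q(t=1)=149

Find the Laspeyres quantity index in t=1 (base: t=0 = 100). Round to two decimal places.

Laspeyres quantity index uses base-period prices as weights.
ΣP(t=0)·Q(t=1) = 317.39×6 + 44.81×37 + 1028.23×10 + 4.30×134 + 9.07×149 = 1904.34 + 1657.97 + 10282.3 + 576.2 + 1351.43 = 15772.24
ΣP(t=0)·Q(t=0) = 317.39×7 + 44.81×38 + 1028.23×9 + 4.30×123 + 9.07×128 = 2221.73 + 1702.78 + 9254.07 + 528.9 + 1160.96 = 14868.44
Index = 15772.24 / 14868.44 × 100 = 106.0786

106.08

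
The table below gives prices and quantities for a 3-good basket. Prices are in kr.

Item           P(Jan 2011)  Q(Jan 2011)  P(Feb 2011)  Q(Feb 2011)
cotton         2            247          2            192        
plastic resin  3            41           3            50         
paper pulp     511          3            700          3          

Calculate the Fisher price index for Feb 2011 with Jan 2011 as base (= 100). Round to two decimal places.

Laspeyres component (base-period weights):
ΣP(Feb 2011)Q(Jan 2011) = 2×247 + 3×41 + 700×3 = 494 + 123 + 2100 = 2717
ΣP(Jan 2011)Q(Jan 2011) = 2×247 + 3×41 + 511×3 = 494 + 123 + 1533 = 2150
L = 2717 / 2150 × 100 = 126.3721
Paasche component (current-period weights):
ΣP(Feb 2011)Q(Feb 2011) = 2×192 + 3×50 + 700×3 = 384 + 150 + 2100 = 2634
ΣP(Jan 2011)Q(Feb 2011) = 2×192 + 3×50 + 511×3 = 384 + 150 + 1533 = 2067
P = 2634 / 2067 × 100 = 127.4311
Fisher = √(L × P) = √(126.3721 × 127.4311) = 126.9005

126.90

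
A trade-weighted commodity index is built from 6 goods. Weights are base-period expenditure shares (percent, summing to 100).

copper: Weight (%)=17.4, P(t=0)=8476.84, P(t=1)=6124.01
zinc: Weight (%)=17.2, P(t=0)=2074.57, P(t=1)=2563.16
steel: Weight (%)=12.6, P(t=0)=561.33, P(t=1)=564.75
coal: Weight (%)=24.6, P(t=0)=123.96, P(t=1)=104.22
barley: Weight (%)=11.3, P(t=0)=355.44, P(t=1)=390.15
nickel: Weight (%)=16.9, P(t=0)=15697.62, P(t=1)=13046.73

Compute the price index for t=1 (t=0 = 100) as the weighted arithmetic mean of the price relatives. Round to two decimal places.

copper: 17.4 × (6124.01/8476.84) = 17.4 × 0.722440 = 12.5705
zinc: 17.2 × (2563.16/2074.57) = 17.2 × 1.235514 = 21.2508
steel: 12.6 × (564.75/561.33) = 12.6 × 1.006093 = 12.6768
coal: 24.6 × (104.22/123.96) = 24.6 × 0.840755 = 20.6826
barley: 11.3 × (390.15/355.44) = 11.3 × 1.097654 = 12.4035
nickel: 16.9 × (13046.73/15697.62) = 16.9 × 0.831128 = 14.0461
Index = Σ wᵢ·(p₁ᵢ/p₀ᵢ) = 12.5705 + 21.2508 + 12.6768 + 20.6826 + 12.4035 + 14.0461 = 93.6302

93.63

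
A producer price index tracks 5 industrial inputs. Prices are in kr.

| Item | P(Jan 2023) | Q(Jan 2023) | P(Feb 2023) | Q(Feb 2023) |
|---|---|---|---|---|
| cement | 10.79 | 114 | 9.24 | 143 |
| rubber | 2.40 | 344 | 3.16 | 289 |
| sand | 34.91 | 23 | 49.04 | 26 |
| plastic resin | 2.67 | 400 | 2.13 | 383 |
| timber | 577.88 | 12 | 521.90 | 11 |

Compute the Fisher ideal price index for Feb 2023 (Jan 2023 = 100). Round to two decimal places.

Laspeyres component (base-period weights):
ΣP(Feb 2023)Q(Jan 2023) = 9.24×114 + 3.16×344 + 49.04×23 + 2.13×400 + 521.90×12 = 1053.36 + 1087.04 + 1127.92 + 852 + 6262.8 = 10383.12
ΣP(Jan 2023)Q(Jan 2023) = 10.79×114 + 2.40×344 + 34.91×23 + 2.67×400 + 577.88×12 = 1230.06 + 825.6 + 802.93 + 1068 + 6934.56 = 10861.15
L = 10383.12 / 10861.15 × 100 = 95.5987
Paasche component (current-period weights):
ΣP(Feb 2023)Q(Feb 2023) = 9.24×143 + 3.16×289 + 49.04×26 + 2.13×383 + 521.90×11 = 1321.32 + 913.24 + 1275.04 + 815.79 + 5740.9 = 10066.29
ΣP(Jan 2023)Q(Feb 2023) = 10.79×143 + 2.40×289 + 34.91×26 + 2.67×383 + 577.88×11 = 1542.97 + 693.6 + 907.66 + 1022.61 + 6356.68 = 10523.52
P = 10066.29 / 10523.52 × 100 = 95.6552
Fisher = √(L × P) = √(95.5987 × 95.6552) = 95.6269

95.63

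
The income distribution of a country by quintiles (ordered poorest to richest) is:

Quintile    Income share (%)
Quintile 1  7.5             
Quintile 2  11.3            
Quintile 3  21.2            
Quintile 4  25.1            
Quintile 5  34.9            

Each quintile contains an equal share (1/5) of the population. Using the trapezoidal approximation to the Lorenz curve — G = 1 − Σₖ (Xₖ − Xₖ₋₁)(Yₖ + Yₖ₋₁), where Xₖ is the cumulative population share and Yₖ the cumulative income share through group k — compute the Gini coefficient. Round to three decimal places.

0.274

Cumulative income shares Yₖ: 0.0750, 0.1880, 0.4000, 0.6510, 1.0000
Σ (Xₖ−Xₖ₋₁)(Yₖ+Yₖ₋₁) = (1/5)(0.0750+0.0000) + (1/5)(0.1880+0.0750) + (1/5)(0.4000+0.1880) + (1/5)(0.6510+0.4000) + (1/5)(1.0000+0.6510)
  = 0.0150 + 0.0526 + 0.1176 + 0.2102 + 0.3302 = 0.7256
G = 1 − 0.7256 = 0.2744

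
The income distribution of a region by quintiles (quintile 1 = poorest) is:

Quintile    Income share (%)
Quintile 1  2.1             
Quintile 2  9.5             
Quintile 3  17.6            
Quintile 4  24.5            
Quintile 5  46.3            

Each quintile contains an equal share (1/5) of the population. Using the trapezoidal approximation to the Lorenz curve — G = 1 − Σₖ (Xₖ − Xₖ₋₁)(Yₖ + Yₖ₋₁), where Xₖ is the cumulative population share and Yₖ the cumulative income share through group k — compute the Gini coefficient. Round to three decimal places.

Cumulative income shares Yₖ: 0.0210, 0.1160, 0.2920, 0.5370, 1.0000
Σ (Xₖ−Xₖ₋₁)(Yₖ+Yₖ₋₁) = (1/5)(0.0210+0.0000) + (1/5)(0.1160+0.0210) + (1/5)(0.2920+0.1160) + (1/5)(0.5370+0.2920) + (1/5)(1.0000+0.5370)
  = 0.0042 + 0.0274 + 0.0816 + 0.1658 + 0.3074 = 0.5864
G = 1 − 0.5864 = 0.4136

0.414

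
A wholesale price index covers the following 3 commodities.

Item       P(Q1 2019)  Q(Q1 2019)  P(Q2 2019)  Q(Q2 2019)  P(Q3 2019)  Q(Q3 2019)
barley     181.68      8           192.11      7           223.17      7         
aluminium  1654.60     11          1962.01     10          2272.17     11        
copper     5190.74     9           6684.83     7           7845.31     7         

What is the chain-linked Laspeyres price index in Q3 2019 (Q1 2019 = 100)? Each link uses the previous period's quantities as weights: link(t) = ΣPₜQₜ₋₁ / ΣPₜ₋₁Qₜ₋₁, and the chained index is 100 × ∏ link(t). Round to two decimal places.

Link Q1 2019→Q2 2019:
ΣP(Q2 2019)Q(Q1 2019) = 192.11×8 + 1962.01×11 + 6684.83×9 = 1536.88 + 21582.11 + 60163.47 = 83282.46
ΣP(Q1 2019)Q(Q1 2019) = 181.68×8 + 1654.60×11 + 5190.74×9 = 1453.44 + 18200.6 + 46716.66 = 66370.7
link = 83282.46/66370.7 = 1.254808
Link Q2 2019→Q3 2019:
ΣP(Q3 2019)Q(Q2 2019) = 223.17×7 + 2272.17×10 + 7845.31×7 = 1562.19 + 22721.7 + 54917.17 = 79201.06
ΣP(Q2 2019)Q(Q2 2019) = 192.11×7 + 1962.01×10 + 6684.83×7 = 1344.77 + 19620.1 + 46793.81 = 67758.68
link = 79201.06/67758.68 = 1.168870
Chained index = 100 × 1.254808 × 1.168870 = 146.6706

146.67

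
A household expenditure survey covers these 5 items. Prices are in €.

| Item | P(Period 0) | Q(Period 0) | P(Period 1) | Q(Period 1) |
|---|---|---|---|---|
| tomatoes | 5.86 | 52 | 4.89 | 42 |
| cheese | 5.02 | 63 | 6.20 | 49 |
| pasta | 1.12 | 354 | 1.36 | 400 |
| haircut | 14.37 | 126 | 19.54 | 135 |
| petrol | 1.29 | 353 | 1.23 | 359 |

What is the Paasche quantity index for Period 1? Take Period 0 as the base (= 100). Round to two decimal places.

Paasche quantity index uses current-period prices as weights.
ΣP(Period 1)·Q(Period 1) = 4.89×42 + 6.20×49 + 1.36×400 + 19.54×135 + 1.23×359 = 205.38 + 303.8 + 544 + 2637.9 + 441.57 = 4132.65
ΣP(Period 1)·Q(Period 0) = 4.89×52 + 6.20×63 + 1.36×354 + 19.54×126 + 1.23×353 = 254.28 + 390.6 + 481.44 + 2462.04 + 434.19 = 4022.55
Index = 4132.65 / 4022.55 × 100 = 102.7371

102.74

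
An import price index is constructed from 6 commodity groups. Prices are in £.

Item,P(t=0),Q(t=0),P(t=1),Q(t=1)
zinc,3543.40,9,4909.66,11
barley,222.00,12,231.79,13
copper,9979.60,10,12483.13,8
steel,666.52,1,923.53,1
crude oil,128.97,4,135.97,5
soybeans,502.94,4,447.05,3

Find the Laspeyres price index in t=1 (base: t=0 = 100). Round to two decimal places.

Laspeyres price index uses base-period quantities as weights.
ΣP(t=1)·Q(t=0) = 4909.66×9 + 231.79×12 + 12483.13×10 + 923.53×1 + 135.97×4 + 447.05×4 = 44186.94 + 2781.48 + 124831.3 + 923.53 + 543.88 + 1788.2 = 175055.33
ΣP(t=0)·Q(t=0) = 3543.40×9 + 222.00×12 + 9979.60×10 + 666.52×1 + 128.97×4 + 502.94×4 = 31890.6 + 2664 + 99796 + 666.52 + 515.88 + 2011.76 = 137544.76
Index = 175055.33 / 137544.76 × 100 = 127.2715

127.27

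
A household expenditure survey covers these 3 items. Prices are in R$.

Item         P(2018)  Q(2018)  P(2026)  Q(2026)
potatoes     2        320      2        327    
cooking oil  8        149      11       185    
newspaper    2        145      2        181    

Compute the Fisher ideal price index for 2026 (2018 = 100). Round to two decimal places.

121.65

Laspeyres component (base-period weights):
ΣP(2026)Q(2018) = 2×320 + 11×149 + 2×145 = 640 + 1639 + 290 = 2569
ΣP(2018)Q(2018) = 2×320 + 8×149 + 2×145 = 640 + 1192 + 290 = 2122
L = 2569 / 2122 × 100 = 121.0650
Paasche component (current-period weights):
ΣP(2026)Q(2026) = 2×327 + 11×185 + 2×181 = 654 + 2035 + 362 = 3051
ΣP(2018)Q(2026) = 2×327 + 8×185 + 2×181 = 654 + 1480 + 362 = 2496
P = 3051 / 2496 × 100 = 122.2356
Fisher = √(L × P) = √(121.0650 × 122.2356) = 121.6489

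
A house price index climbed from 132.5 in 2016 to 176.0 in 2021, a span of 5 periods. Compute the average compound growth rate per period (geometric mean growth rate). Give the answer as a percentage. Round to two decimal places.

5.84%

Growth factor = (176.0/132.5)^(1/5) = (1.328302)^(1/5) = 1.058423
Growth rate = 1.058423 − 1 = 0.058423 = 5.8423%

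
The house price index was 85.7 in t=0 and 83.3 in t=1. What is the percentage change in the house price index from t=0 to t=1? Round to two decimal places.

-2.80%

Change = (83.3 − 85.7) / 85.7 × 100
       = -2.4 / 85.7 × 100 = -2.8005%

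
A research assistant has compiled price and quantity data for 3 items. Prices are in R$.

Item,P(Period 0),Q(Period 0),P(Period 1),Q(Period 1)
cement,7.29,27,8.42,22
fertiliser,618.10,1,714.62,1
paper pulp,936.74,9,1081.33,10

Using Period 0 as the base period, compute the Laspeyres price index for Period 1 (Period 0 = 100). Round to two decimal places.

115.45

Laspeyres price index uses base-period quantities as weights.
ΣP(Period 1)·Q(Period 0) = 8.42×27 + 714.62×1 + 1081.33×9 = 227.34 + 714.62 + 9731.97 = 10673.93
ΣP(Period 0)·Q(Period 0) = 7.29×27 + 618.10×1 + 936.74×9 = 196.83 + 618.1 + 8430.66 = 9245.59
Index = 10673.93 / 9245.59 × 100 = 115.4489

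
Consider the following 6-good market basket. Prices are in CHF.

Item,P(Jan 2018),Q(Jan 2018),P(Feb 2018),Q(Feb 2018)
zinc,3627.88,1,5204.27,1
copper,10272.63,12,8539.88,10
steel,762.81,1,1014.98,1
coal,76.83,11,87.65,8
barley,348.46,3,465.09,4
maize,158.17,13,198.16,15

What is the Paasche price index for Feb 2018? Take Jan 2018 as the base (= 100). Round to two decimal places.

87.13

Paasche price index uses current-period quantities as weights.
ΣP(Feb 2018)·Q(Feb 2018) = 5204.27×1 + 8539.88×10 + 1014.98×1 + 87.65×8 + 465.09×4 + 198.16×15 = 5204.27 + 85398.8 + 1014.98 + 701.2 + 1860.36 + 2972.4 = 97152.01
ΣP(Jan 2018)·Q(Feb 2018) = 3627.88×1 + 10272.63×10 + 762.81×1 + 76.83×8 + 348.46×4 + 158.17×15 = 3627.88 + 102726.3 + 762.81 + 614.64 + 1393.84 + 2372.55 = 111498.02
Index = 97152.01 / 111498.02 × 100 = 87.1334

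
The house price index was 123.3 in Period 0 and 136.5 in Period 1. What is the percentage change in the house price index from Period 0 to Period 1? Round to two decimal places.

Change = (136.5 − 123.3) / 123.3 × 100
       = 13.2 / 123.3 × 100 = 10.7056%

10.71%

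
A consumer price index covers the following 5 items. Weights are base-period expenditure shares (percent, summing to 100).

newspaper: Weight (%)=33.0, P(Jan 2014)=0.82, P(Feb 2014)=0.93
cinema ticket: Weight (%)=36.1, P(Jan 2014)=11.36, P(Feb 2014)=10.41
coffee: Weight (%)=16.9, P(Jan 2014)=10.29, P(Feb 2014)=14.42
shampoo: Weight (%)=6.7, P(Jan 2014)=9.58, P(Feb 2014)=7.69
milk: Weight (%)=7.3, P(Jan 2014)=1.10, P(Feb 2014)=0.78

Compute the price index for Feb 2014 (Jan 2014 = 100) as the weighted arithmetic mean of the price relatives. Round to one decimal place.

104.7

newspaper: 33.0 × (0.93/0.82) = 33.0 × 1.134146 = 37.4268
cinema ticket: 36.1 × (10.41/11.36) = 36.1 × 0.916373 = 33.0811
coffee: 16.9 × (14.42/10.29) = 16.9 × 1.401361 = 23.6830
shampoo: 6.7 × (7.69/9.58) = 6.7 × 0.802714 = 5.3782
milk: 7.3 × (0.78/1.10) = 7.3 × 0.709091 = 5.1764
Index = Σ wᵢ·(p₁ᵢ/p₀ᵢ) = 37.4268 + 33.0811 + 23.6830 + 5.3782 + 5.1764 = 104.7454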